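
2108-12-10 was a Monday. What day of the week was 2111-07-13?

Day-of-year of December 10, 2108: 345.
Day-of-year of July 13, 2111: 194.
2108 has 366 days, so 366 − 345 = 21 days remain in 2108.
Full years: 2109: 365; 2110: 365. Sum = 730.
Total: 21 + 730 + 194 = 945 days.
945 is a multiple of 7, so 2111-07-13 falls on the same weekday: Monday.

Monday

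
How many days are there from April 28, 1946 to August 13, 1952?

Day-of-year of April 28, 1946: 118.
Day-of-year of August 13, 1952: 226.
1946 has 365 days, so 365 − 118 = 247 days remain in 1946.
Full years: 1947: 365; 1948: 366; 1949: 365; 1950: 365; 1951: 365. Sum = 1826.
Total: 247 + 1826 + 226 = 2299 days.

2299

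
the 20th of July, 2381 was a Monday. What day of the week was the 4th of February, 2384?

Saturday

Day-of-year of July 20, 2381: 201.
Day-of-year of February 4, 2384: 35.
2381 has 365 days, so 365 − 201 = 164 days remain in 2381.
Full years: 2382: 365; 2383: 365. Sum = 730.
Total: 164 + 730 + 35 = 929 days.
929 mod 7 = 5, so 5 days after Monday is Saturday.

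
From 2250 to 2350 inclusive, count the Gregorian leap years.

Years divisible by 4: 2252, 2256, …, 2348 — 25 in all.
Of these, 2300 is divisible by 100 but not 400, so not leap.
Leap years: 25 − 1 = 24.

24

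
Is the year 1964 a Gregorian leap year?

Yes

1964 is a leap year.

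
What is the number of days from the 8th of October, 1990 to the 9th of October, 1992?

732

October 1990: 31 − 8 = 23 days remain.
Then 23 full months totalling 700 days.
October 1–9, 1992: 9 days.
Total: 23 + 700 + 9 = 732 days.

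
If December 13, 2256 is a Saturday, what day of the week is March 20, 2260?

December 13, 2256 → December 13, 2257: 365 days.
December 13, 2257 → December 13, 2258: 365 days.
December 13, 2258 → December 13, 2259: 365 days.
December 2259: 31 − 13 = 18 days remain.
Then January (31), February 2260 (29): 31 + 29 = 60 days.
March 1–20, 2260: 20 days.
Residual: 98 days.
Total: 1193 days.
1193 mod 7 = 3, so 3 days after Saturday is Tuesday.

Tuesday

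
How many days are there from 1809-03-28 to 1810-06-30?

Day-of-year of March 28, 1809: 87.
Day-of-year of June 30, 1810: 181.
1809 has 365 days, so 365 − 87 = 278 days remain in 1809.
Total: 278 + 181 = 459 days.

459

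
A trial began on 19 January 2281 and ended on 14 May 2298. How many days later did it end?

Day-of-year of January 19, 2281: 19.
Day-of-year of May 14, 2298: 134.
2281 has 365 days, so 365 − 19 = 346 days remain in 2281.
Full years 2282–2297: 12 common + 4 leap = 12×365 + 4×366 = 5844 days.
Total: 346 + 5844 + 134 = 6324 days.

6324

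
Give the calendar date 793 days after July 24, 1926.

September 24, 1928

Count 793 days after July 24, 1926:
July 24, 1926 → July 24, 1927: 365 days.
July 24, 1927 → July 24, 1928: 366 days (1928 is a leap year).
July 1928: 31 − 24 = 7 days remain.
Then August (31): 31 days.
September 1–24, 1928: 24 days.
Residual: 62 days.
Total: 793 days.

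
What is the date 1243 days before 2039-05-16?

2035-12-20

Count 1243 days before May 16, 2039:
December 20, 2035 → December 20, 2036: 366 days (2036 is a leap year).
December 20, 2036 → December 20, 2037: 365 days.
December 20, 2037 → December 20, 2038: 365 days.
December 2038: 31 − 20 = 11 days remain.
Then January (31), February 2039 (28), March (31), April (30): 31 + 28 + 31 + 30 = 120 days.
May 1–16, 2039: 16 days.
Residual: 147 days.
Total: 1243 days.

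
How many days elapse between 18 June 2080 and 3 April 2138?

21107

From June 18, 2080 to June 18, 2137: 57 years, of which 13 contain a Feb 29 — 44×365 + 13×366 = 20818 days.
(2100 is not a leap year (divisible by 100 but not 400).)
June 2137: 30 − 18 = 12 days remain.
Then 9 full months totalling 274 days.
April 1–3, 2138: 3 days.
Residual: 289 days.
Total: 21107 days.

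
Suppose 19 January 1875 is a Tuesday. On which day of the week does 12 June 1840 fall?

Friday

Count forward from the earlier date (June 12, 1840) to the later (January 19, 1875):
Day-of-year of June 12, 1840: 164.
Day-of-year of January 19, 1875: 19.
1840 has 366 days, so 366 − 164 = 202 days remain in 1840.
Full years 1841–1874: 26 common + 8 leap = 26×365 + 8×366 = 12418 days.
Total: 202 + 12418 + 19 = 12639 days.
12639 mod 7 = 4, so 4 days before Tuesday is Friday.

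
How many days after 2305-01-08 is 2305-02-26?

49

January 2305: 31 − 8 = 23 days remain.
February 1–26, 2305: 26 days (2305 is not a leap year).
Total: 23 + 26 = 49 days.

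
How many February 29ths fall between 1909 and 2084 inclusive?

Years divisible by 4: 1912, 1916, …, 2084 — 44 in all.
2000 is divisible by 400, so still leap.
No century exceptions apply. Count: 44.

44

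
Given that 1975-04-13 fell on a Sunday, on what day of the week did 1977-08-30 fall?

Tuesday

April 13, 1975 → April 13, 1976: 366 days (1976 is a leap year).
April 13, 1976 → April 13, 1977: 365 days.
April 1977: 30 − 13 = 17 days remain.
Then May (31), June (30), July (31): 31 + 30 + 31 = 92 days.
August 1–30, 1977: 30 days.
Residual: 139 days.
Total: 870 days.
870 mod 7 = 2, so 2 days after Sunday is Tuesday.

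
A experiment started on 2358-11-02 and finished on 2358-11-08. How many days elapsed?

6

Within November 2358: 8 − 2 = 6 days.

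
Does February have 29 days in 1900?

1900 is not a leap year (divisible by 100 but not 400).

No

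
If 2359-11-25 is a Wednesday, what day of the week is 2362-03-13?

Tuesday

November 25, 2359 → November 25, 2360: 366 days (2360 is a leap year).
November 25, 2360 → November 25, 2361: 365 days.
November 2361: 30 − 25 = 5 days remain.
Then December (31), January (31), February 2362 (28): 31 + 31 + 28 = 90 days.
March 1–13, 2362: 13 days.
Residual: 108 days.
Total: 839 days.
839 mod 7 = 6, so 6 days after Wednesday is Tuesday.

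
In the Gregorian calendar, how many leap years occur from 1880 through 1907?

Years divisible by 4 in [1880, 1907]: 1880, 1884, 1888, 1892, 1896, 1900, 1904.
Of these, 1900 is divisible by 100 but not 400, so not leap.
Leap years: 7 − 1 = 6.

6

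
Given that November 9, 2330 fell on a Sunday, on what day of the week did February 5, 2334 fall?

Monday

Day-of-year of November 9, 2330: 313.
Day-of-year of February 5, 2334: 36.
2330 has 365 days, so 365 − 313 = 52 days remain in 2330.
Full years: 2331: 365; 2332: 366; 2333: 365. Sum = 1096.
Total: 52 + 1096 + 36 = 1184 days.
1184 mod 7 = 1, so 1 day after Sunday is Monday.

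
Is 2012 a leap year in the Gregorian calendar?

Yes

2012 is a leap year.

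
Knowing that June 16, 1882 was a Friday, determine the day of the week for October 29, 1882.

Sunday

June 1882: 30 − 16 = 14 days remain.
Then July (31), August (31), September (30): 31 + 31 + 30 = 92 days.
October 1–29, 1882: 29 days.
Total: 14 + 92 + 29 = 135 days.
135 mod 7 = 2, so 2 days after Friday is Sunday.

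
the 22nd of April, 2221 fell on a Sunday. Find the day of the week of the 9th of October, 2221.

Tuesday

April 2221: 30 − 22 = 8 days remain.
Then May (31), June (30), July (31), August (31), September (30): 31 + 30 + 31 + 31 + 30 = 153 days.
October 1–9, 2221: 9 days.
Total: 8 + 153 + 9 = 170 days.
170 mod 7 = 2, so 2 days after Sunday is Tuesday.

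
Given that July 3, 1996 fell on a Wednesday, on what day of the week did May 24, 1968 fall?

Friday

Count forward from the earlier date (May 24, 1968) to the later (July 3, 1996):
Day-of-year of May 24, 1968: 145.
Day-of-year of July 3, 1996: 185.
1968 has 366 days, so 366 − 145 = 221 days remain in 1968.
Full years 1969–1995: 21 common + 6 leap = 21×365 + 6×366 = 9861 days.
Total: 221 + 9861 + 185 = 10267 days.
10267 mod 7 = 5, so 5 days before Wednesday is Friday.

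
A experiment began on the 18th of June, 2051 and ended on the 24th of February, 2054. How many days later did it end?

June 18, 2051 → June 18, 2052: 366 days (2052 is a leap year).
June 18, 2052 → June 18, 2053: 365 days.
June 2053: 30 − 18 = 12 days remain.
Then July (31), August (31), September (30), October (31), November (30), December (31), January (31): 31 + 31 + 30 + 31 + 30 + 31 + 31 = 215 days.
February 1–24, 2054: 24 days (2054 is not a leap year).
Residual: 251 days.
Total: 982 days.

982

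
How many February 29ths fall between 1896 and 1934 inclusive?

Years divisible by 4 in [1896, 1934]: 1896, 1900, 1904, 1908, 1912, 1916, 1920, 1924, 1928, 1932.
Of these, 1900 is divisible by 100 but not 400, so not leap.
Leap years: 10 − 1 = 9.

9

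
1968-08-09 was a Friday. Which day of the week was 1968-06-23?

Sunday

Count forward from the earlier date (June 23, 1968) to the later (August 9, 1968):
June 1968: 30 − 23 = 7 days remain.
Then July (31): 31 days.
August 1–9, 1968: 9 days.
Total: 7 + 31 + 9 = 47 days.
47 mod 7 = 5, so 5 days before Friday is Sunday.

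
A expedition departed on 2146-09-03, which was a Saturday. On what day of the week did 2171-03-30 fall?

From September 3, 2146 to September 3, 2170: 24 years, of which 6 contain a Feb 29 — 18×365 + 6×366 = 8766 days.
September 2170: 30 − 3 = 27 days remain.
Then October (31), November (30), December (31), January (31), February 2171 (28): 31 + 30 + 31 + 31 + 28 = 151 days.
March 1–30, 2171: 30 days.
Residual: 208 days.
Total: 8974 days.
8974 is a multiple of 7, so 2171-03-30 falls on the same weekday: Saturday.

Saturday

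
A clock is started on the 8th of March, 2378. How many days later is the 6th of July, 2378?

120

March 2378: 31 − 8 = 23 days remain.
Then April (30), May (31), June (30): 30 + 31 + 30 = 91 days.
July 1–6, 2378: 6 days.
Total: 23 + 91 + 6 = 120 days.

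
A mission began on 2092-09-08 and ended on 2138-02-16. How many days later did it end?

16596

From September 8, 2092 to September 8, 2137: 45 years, of which 10 contain a Feb 29 — 35×365 + 10×366 = 16435 days.
(2100 is not a leap year (divisible by 100 but not 400).)
September 2137: 30 − 8 = 22 days remain.
Then October (31), November (30), December (31), January (31): 31 + 30 + 31 + 31 = 123 days.
February 1–16, 2138: 16 days (2138 is not a leap year).
Residual: 161 days.
Total: 16596 days.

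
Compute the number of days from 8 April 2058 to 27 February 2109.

Day-of-year of April 8, 2058: 98.
Day-of-year of February 27, 2109: 58.
2058 has 365 days, so 365 − 98 = 267 days remain in 2058.
Full years 2059–2108: 38 common + 12 leap = 38×365 + 12×366 = 18262 days.
Total: 267 + 18262 + 58 = 18587 days.

18587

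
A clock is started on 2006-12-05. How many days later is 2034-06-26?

Day-of-year of December 5, 2006: 339.
Day-of-year of June 26, 2034: 177.
2006 has 365 days, so 365 − 339 = 26 days remain in 2006.
Full years 2007–2033: 20 common + 7 leap = 20×365 + 7×366 = 9862 days.
Total: 26 + 9862 + 177 = 10065 days.

10065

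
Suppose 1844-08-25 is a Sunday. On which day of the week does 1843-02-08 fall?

Wednesday

Count forward from the earlier date (February 8, 1843) to the later (August 25, 1844):
February 1843: 28 − 8 = 20 days remain (1843 is not a leap year, so February has 28 days).
Then 17 full months totalling 519 days.
August 1–25, 1844: 25 days.
Total: 20 + 519 + 25 = 564 days.
564 mod 7 = 4, so 4 days before Sunday is Wednesday.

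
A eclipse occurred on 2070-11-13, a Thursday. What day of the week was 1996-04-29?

Count forward from the earlier date (April 29, 1996) to the later (November 13, 2070):
From April 29, 1996 to April 29, 2070: 74 years, of which 18 contain a Feb 29 — 56×365 + 18×366 = 27028 days.
(2000 is a leap year (divisible by 400).)
April 2070: 30 − 29 = 1 day remains.
Then May (31), June (30), July (31), August (31), September (30), October (31): 31 + 30 + 31 + 31 + 30 + 31 = 184 days.
November 1–13, 2070: 13 days.
Residual: 198 days.
Total: 27226 days.
27226 mod 7 = 3, so 3 days before Thursday is Monday.

Monday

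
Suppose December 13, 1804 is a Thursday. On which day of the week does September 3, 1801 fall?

Count forward from the earlier date (September 3, 1801) to the later (December 13, 1804):
Day-of-year of September 3, 1801: 246.
Day-of-year of December 13, 1804: 348.
1801 has 365 days, so 365 − 246 = 119 days remain in 1801.
Full years: 1802: 365; 1803: 365. Sum = 730.
Total: 119 + 730 + 348 = 1197 days.
1197 is a multiple of 7, so September 3, 1801 falls on the same weekday: Thursday.

Thursday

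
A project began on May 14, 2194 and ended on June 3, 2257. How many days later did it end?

23030

Day-of-year of May 14, 2194: 134.
Day-of-year of June 3, 2257: 154.
2194 has 365 days, so 365 − 134 = 231 days remain in 2194.
Full years 2195–2256: 47 common + 15 leap = 47×365 + 15×366 = 22645 days.
Total: 231 + 22645 + 154 = 23030 days.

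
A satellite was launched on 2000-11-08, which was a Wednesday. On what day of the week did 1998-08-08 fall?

Saturday

Count forward from the earlier date (August 8, 1998) to the later (November 8, 2000):
Day-of-year of August 8, 1998: 220.
Day-of-year of November 8, 2000: 313.
1998 has 365 days, so 365 − 220 = 145 days remain in 1998.
Full years: 1999: 365. Sum = 365.
Total: 145 + 365 + 313 = 823 days.
823 mod 7 = 4, so 4 days before Wednesday is Saturday.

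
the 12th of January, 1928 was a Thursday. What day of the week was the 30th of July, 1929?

January 1928: 31 − 12 = 19 days remain.
Then 17 full months totalling 516 days.
July 1–30, 1929: 30 days.
Total: 19 + 516 + 30 = 565 days.
565 mod 7 = 5, so 5 days after Thursday is Tuesday.

Tuesday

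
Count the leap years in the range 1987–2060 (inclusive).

19

Years divisible by 4: 1988, 1992, …, 2060 — 19 in all.
2000 is divisible by 400, so still leap.
No century exceptions apply. Count: 19.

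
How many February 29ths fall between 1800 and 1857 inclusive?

Years divisible by 4: 1800, 1804, …, 1856 — 15 in all.
Of these, 1800 is divisible by 100 but not 400, so not leap.
Leap years: 15 − 1 = 14.

14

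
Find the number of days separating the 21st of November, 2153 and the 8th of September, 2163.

From November 21, 2153 to November 21, 2162: 9 years, of which 2 contain a Feb 29 — 7×365 + 2×366 = 3287 days.
November 2162: 30 − 21 = 9 days remain.
Then 9 full months totalling 274 days.
September 1–8, 2163: 8 days.
Residual: 291 days.
Total: 3578 days.

3578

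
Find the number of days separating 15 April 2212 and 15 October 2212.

April 2212: 30 − 15 = 15 days remain.
Then May (31), June (30), July (31), August (31), September (30): 31 + 30 + 31 + 31 + 30 = 153 days.
October 1–15, 2212: 15 days.
Total: 15 + 153 + 15 = 183 days.

183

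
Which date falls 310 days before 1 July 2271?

25 August 2270

Count 310 days before July 1, 2271:
August 2270: 31 − 25 = 6 days remain.
Then 10 full months totalling 303 days.
July 1, 2271: 1 day.
Residual: 310 days.
Total: 310 days.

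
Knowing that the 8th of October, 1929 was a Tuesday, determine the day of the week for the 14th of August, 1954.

Saturday

Day-of-year of October 8, 1929: 281.
Day-of-year of August 14, 1954: 226.
1929 has 365 days, so 365 − 281 = 84 days remain in 1929.
Full years 1930–1953: 18 common + 6 leap = 18×365 + 6×366 = 8766 days.
Total: 84 + 8766 + 226 = 9076 days.
9076 mod 7 = 4, so 4 days after Tuesday is Saturday.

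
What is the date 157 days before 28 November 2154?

24 June 2154

Count 157 days before November 28, 2154:
June 2154: 30 − 24 = 6 days remain.
Then July (31), August (31), September (30), October (31): 31 + 31 + 30 + 31 = 123 days.
November 1–28, 2154: 28 days.
Total: 6 + 123 + 28 = 157 days.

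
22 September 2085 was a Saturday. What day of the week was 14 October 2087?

Tuesday

September 2085: 30 − 22 = 8 days remain.
Then 24 full months totalling 730 days.
October 1–14, 2087: 14 days.
Total: 8 + 730 + 14 = 752 days.
752 mod 7 = 3, so 3 days after Saturday is Tuesday.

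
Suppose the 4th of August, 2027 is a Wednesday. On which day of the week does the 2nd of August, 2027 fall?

Count forward from the earlier date (August 2, 2027) to the later (August 4, 2027):
Within August 2027: 4 − 2 = 2 days.
2 mod 7 = 2, so 2 days before Wednesday is Monday.

Monday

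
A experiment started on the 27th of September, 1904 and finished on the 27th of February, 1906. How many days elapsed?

September 27, 1904 → September 27, 1905: 365 days.
September 1905: 30 − 27 = 3 days remain.
Then October (31), November (30), December (31), January (31): 31 + 30 + 31 + 31 = 123 days.
February 1–27, 1906: 27 days (1906 is not a leap year).
Residual: 153 days.
Total: 518 days.

518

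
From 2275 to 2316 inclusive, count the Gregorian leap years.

10

Years divisible by 4 in [2275, 2316]: 2276, 2280, 2284, 2288, 2292, 2296, 2300, 2304, 2308, 2312, 2316.
Of these, 2300 is divisible by 100 but not 400, so not leap.
Leap years: 11 − 1 = 10.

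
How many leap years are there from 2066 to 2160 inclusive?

23

Years divisible by 4: 2068, 2072, …, 2160 — 24 in all.
Of these, 2100 is divisible by 100 but not 400, so not leap.
Leap years: 24 − 1 = 23.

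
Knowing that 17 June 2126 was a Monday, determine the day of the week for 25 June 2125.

Count forward from the earlier date (June 25, 2125) to the later (June 17, 2126):
June 2125: 30 − 25 = 5 days remain.
Then 11 full months totalling 335 days.
June 1–17, 2126: 17 days.
Total: 5 + 335 + 17 = 357 days.
357 is a multiple of 7, so 25 June 2125 falls on the same weekday: Monday.

Monday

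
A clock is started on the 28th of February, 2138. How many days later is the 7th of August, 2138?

February 2138: 28 − 28 = 0 days remain (2138 is not a leap year, so February has 28 days).
Then March (31), April (30), May (31), June (30), July (31): 31 + 30 + 31 + 30 + 31 = 153 days.
August 1–7, 2138: 7 days.
Total: 0 + 153 + 7 = 160 days.

160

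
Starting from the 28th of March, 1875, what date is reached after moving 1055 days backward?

the 7th of May, 1872

Count 1055 days before March 28, 1875:
Day-of-year of May 7, 1872: 128.
Day-of-year of March 28, 1875: 87.
1872 has 366 days, so 366 − 128 = 238 days remain in 1872.
Full years: 1873: 365; 1874: 365. Sum = 730.
Total: 238 + 730 + 87 = 1055 days.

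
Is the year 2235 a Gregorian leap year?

No

2235 is not a leap year.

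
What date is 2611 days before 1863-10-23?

1856-08-29

Count 2611 days before October 23, 1863:
Day-of-year of August 29, 1856: 242.
Day-of-year of October 23, 1863: 296.
1856 has 366 days, so 366 − 242 = 124 days remain in 1856.
Full years: 1857: 365; 1858: 365; 1859: 365; 1860: 366; 1861: 365; 1862: 365. Sum = 2191.
Total: 124 + 2191 + 296 = 2611 days.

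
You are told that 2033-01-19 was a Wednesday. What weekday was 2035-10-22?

January 19, 2033 → January 19, 2034: 365 days.
January 19, 2034 → January 19, 2035: 365 days.
January 2035: 31 − 19 = 12 days remain.
Then February 2035 (28), March (31), April (30), May (31), June (30), July (31), August (31), September (30): 28 + 31 + 30 + 31 + 30 + 31 + 31 + 30 = 242 days.
October 1–22, 2035: 22 days.
Residual: 276 days.
Total: 1006 days.
1006 mod 7 = 5, so 5 days after Wednesday is Monday.

Monday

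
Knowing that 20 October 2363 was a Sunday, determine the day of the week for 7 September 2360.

Count forward from the earlier date (September 7, 2360) to the later (October 20, 2363):
September 7, 2360 → September 7, 2361: 365 days.
September 7, 2361 → September 7, 2362: 365 days.
September 7, 2362 → September 7, 2363: 365 days.
September 2363: 30 − 7 = 23 days remain.
October 1–20, 2363: 20 days.
Residual: 43 days.
Total: 1138 days.
1138 mod 7 = 4, so 4 days before Sunday is Wednesday.

Wednesday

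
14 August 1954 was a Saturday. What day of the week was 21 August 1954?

Saturday

Within August 1954: 21 − 14 = 7 days.
7 is a multiple of 7, so 21 August 1954 falls on the same weekday: Saturday.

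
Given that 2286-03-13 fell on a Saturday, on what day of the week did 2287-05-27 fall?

Friday

March 13, 2286 → March 13, 2287: 365 days.
March 2287: 31 − 13 = 18 days remain.
Then April (30): 30 days.
May 1–27, 2287: 27 days.
Residual: 75 days.
Total: 440 days.
440 mod 7 = 6, so 6 days after Saturday is Friday.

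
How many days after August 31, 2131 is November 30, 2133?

822

August 2131: 31 − 31 = 0 days remain.
Then 26 full months totalling 792 days.
November 1–30, 2133: 30 days.
Total: 0 + 792 + 30 = 822 days.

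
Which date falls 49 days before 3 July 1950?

15 May 1950

Count 49 days before July 3, 1950:
May 1950: 31 − 15 = 16 days remain.
Then June (30): 30 days.
July 1–3, 1950: 3 days.
Total: 16 + 30 + 3 = 49 days.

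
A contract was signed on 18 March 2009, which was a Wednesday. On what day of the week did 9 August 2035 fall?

Thursday

From March 18, 2009 to March 18, 2035: 26 years, of which 6 contain a Feb 29 — 20×365 + 6×366 = 9496 days.
March 2035: 31 − 18 = 13 days remain.
Then April (30), May (31), June (30), July (31): 30 + 31 + 30 + 31 = 122 days.
August 1–9, 2035: 9 days.
Residual: 144 days.
Total: 9640 days.
9640 mod 7 = 1, so 1 day after Wednesday is Thursday.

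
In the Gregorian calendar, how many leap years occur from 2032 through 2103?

Years divisible by 4: 2032, 2036, …, 2100 — 18 in all.
Of these, 2100 is divisible by 100 but not 400, so not leap.
Leap years: 18 − 1 = 17.

17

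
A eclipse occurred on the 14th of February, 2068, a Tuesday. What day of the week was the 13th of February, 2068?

Count forward from the earlier date (February 13, 2068) to the later (February 14, 2068):
Within February 2068: 14 − 13 = 1 day.
1 mod 7 = 1, so 1 day before Tuesday is Monday.

Monday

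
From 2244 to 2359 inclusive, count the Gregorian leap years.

Years divisible by 4: 2244, 2248, …, 2356 — 29 in all.
Of these, 2300 is divisible by 100 but not 400, so not leap.
Leap years: 29 − 1 = 28.

28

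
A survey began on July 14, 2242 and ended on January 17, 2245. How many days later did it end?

918

Day-of-year of July 14, 2242: 195.
Day-of-year of January 17, 2245: 17.
2242 has 365 days, so 365 − 195 = 170 days remain in 2242.
Full years: 2243: 365; 2244: 366. Sum = 731.
Total: 170 + 731 + 17 = 918 days.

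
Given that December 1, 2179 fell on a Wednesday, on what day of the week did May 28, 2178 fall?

Count forward from the earlier date (May 28, 2178) to the later (December 1, 2179):
May 2178: 31 − 28 = 3 days remain.
Then 18 full months totalling 548 days.
December 1, 2179: 1 day.
Total: 3 + 548 + 1 = 552 days.
552 mod 7 = 6, so 6 days before Wednesday is Thursday.

Thursday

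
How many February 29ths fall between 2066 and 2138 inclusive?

17

Years divisible by 4: 2068, 2072, …, 2136 — 18 in all.
Of these, 2100 is divisible by 100 but not 400, so not leap.
Leap years: 18 − 1 = 17.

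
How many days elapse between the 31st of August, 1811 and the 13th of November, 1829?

6649

From August 31, 1811 to August 31, 1829: 18 years, of which 5 contain a Feb 29 — 13×365 + 5×366 = 6575 days.
August 1829: 31 − 31 = 0 days remain.
Then September (30), October (31): 30 + 31 = 61 days.
November 1–13, 1829: 13 days.
Residual: 74 days.
Total: 6649 days.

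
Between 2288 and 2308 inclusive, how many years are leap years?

Years divisible by 4 in [2288, 2308]: 2288, 2292, 2296, 2300, 2304, 2308.
Of these, 2300 is divisible by 100 but not 400, so not leap.
Leap years: 6 − 1 = 5.

5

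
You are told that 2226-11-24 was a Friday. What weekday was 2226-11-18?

Count forward from the earlier date (November 18, 2226) to the later (November 24, 2226):
Within November 2226: 24 − 18 = 6 days.
6 mod 7 = 6, so 6 days before Friday is Saturday.

Saturday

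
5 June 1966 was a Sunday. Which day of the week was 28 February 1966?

Count forward from the earlier date (February 28, 1966) to the later (June 5, 1966):
February 1966: 28 − 28 = 0 days remain (1966 is not a leap year, so February has 28 days).
Then March (31), April (30), May (31): 31 + 30 + 31 = 92 days.
June 1–5, 1966: 5 days.
Total: 0 + 92 + 5 = 97 days.
97 mod 7 = 6, so 6 days before Sunday is Monday.

Monday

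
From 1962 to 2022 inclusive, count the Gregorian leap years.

15

Years divisible by 4: 1964, 1968, …, 2020 — 15 in all.
2000 is divisible by 400, so still leap.
No century exceptions apply. Count: 15.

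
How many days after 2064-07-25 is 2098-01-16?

Day-of-year of July 25, 2064: 207.
Day-of-year of January 16, 2098: 16.
2064 has 366 days, so 366 − 207 = 159 days remain in 2064.
Full years 2065–2097: 25 common + 8 leap = 25×365 + 8×366 = 12053 days.
Total: 159 + 12053 + 16 = 12228 days.

12228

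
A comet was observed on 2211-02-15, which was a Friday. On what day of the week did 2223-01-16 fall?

From February 15, 2211 to February 15, 2222: 11 years, of which 3 contain a Feb 29 — 8×365 + 3×366 = 4018 days.
February 2222: 28 − 15 = 13 days remain (2222 is not a leap year, so February has 28 days).
Then 10 full months totalling 306 days.
January 1–16, 2223: 16 days.
Residual: 335 days.
Total: 4353 days.
4353 mod 7 = 6, so 6 days after Friday is Thursday.

Thursday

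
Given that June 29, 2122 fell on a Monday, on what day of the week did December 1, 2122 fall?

Tuesday

June 2122: 30 − 29 = 1 day remains.
Then July (31), August (31), September (30), October (31), November (30): 31 + 31 + 30 + 31 + 30 = 153 days.
December 1, 2122: 1 day.
Total: 1 + 153 + 1 = 155 days.
155 mod 7 = 1, so 1 day after Monday is Tuesday.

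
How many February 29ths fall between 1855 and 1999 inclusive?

Years divisible by 4: 1856, 1860, …, 1996 — 36 in all.
Of these, 1900 is divisible by 100 but not 400, so not leap.
Leap years: 36 − 1 = 35.

35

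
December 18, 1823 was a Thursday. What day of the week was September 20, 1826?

Day-of-year of December 18, 1823: 352.
Day-of-year of September 20, 1826: 263.
1823 has 365 days, so 365 − 352 = 13 days remain in 1823.
Full years: 1824: 366; 1825: 365. Sum = 731.
Total: 13 + 731 + 263 = 1007 days.
1007 mod 7 = 6, so 6 days after Thursday is Wednesday.

Wednesday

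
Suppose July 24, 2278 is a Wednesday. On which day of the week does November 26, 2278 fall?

July 2278: 31 − 24 = 7 days remain.
Then August (31), September (30), October (31): 31 + 30 + 31 = 92 days.
November 1–26, 2278: 26 days.
Total: 7 + 92 + 26 = 125 days.
125 mod 7 = 6, so 6 days after Wednesday is Tuesday.

Tuesday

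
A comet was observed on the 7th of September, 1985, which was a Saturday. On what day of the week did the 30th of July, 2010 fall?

Friday

From September 7, 1985 to September 7, 2009: 24 years, of which 6 contain a Feb 29 — 18×365 + 6×366 = 8766 days.
(2000 is a leap year (divisible by 400).)
September 2009: 30 − 7 = 23 days remain.
Then 9 full months totalling 273 days.
July 1–30, 2010: 30 days.
Residual: 326 days.
Total: 9092 days.
9092 mod 7 = 6, so 6 days after Saturday is Friday.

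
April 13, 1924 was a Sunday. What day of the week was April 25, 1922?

Count forward from the earlier date (April 25, 1922) to the later (April 13, 1924):
April 25, 1922 → April 25, 1923: 365 days.
April 1923: 30 − 25 = 5 days remain.
Then 11 full months totalling 336 days.
April 1–13, 1924: 13 days.
Residual: 354 days.
Total: 719 days.
719 mod 7 = 5, so 5 days before Sunday is Tuesday.

Tuesday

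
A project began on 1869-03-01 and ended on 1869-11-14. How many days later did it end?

258

March 1869: 31 − 1 = 30 days remain.
Then April (30), May (31), June (30), July (31), August (31), September (30), October (31): 30 + 31 + 30 + 31 + 31 + 30 + 31 = 214 days.
November 1–14, 1869: 14 days.
Total: 30 + 214 + 14 = 258 days.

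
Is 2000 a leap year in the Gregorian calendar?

Yes

2000 is a leap year (divisible by 400).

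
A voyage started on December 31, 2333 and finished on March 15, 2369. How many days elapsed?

12858

Day-of-year of December 31, 2333: 365.
Day-of-year of March 15, 2369: 74.
2333 has 365 days, so 365 − 365 = 0 days remain in 2333.
Full years 2334–2368: 26 common + 9 leap = 26×365 + 9×366 = 12784 days.
Total: 0 + 12784 + 74 = 12858 days.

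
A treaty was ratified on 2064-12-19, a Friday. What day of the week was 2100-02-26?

Friday

Day-of-year of December 19, 2064: 354.
Day-of-year of February 26, 2100: 57.
2064 has 366 days, so 366 − 354 = 12 days remain in 2064.
Full years 2065–2099: 27 common + 8 leap = 27×365 + 8×366 = 12783 days.
Total: 12 + 12783 + 57 = 12852 days.
12852 is a multiple of 7, so 2100-02-26 falls on the same weekday: Friday.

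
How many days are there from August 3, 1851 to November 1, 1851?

August 1851: 31 − 3 = 28 days remain.
Then September (30), October (31): 30 + 31 = 61 days.
November 1, 1851: 1 day.
Total: 28 + 61 + 1 = 90 days.

90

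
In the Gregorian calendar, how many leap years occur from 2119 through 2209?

22

Years divisible by 4: 2120, 2124, …, 2208 — 23 in all.
Of these, 2200 is divisible by 100 but not 400, so not leap.
Leap years: 23 − 1 = 22.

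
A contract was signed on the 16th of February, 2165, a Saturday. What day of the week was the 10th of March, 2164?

Saturday

Count forward from the earlier date (March 10, 2164) to the later (February 16, 2165):
Day-of-year of March 10, 2164: 70.
Day-of-year of February 16, 2165: 47.
2164 has 366 days, so 366 − 70 = 296 days remain in 2164.
Total: 296 + 47 = 343 days.
343 is a multiple of 7, so the 10th of March, 2164 falls on the same weekday: Saturday.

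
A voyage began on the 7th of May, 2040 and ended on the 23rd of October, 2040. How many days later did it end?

169

May 2040: 31 − 7 = 24 days remain.
Then June (30), July (31), August (31), September (30): 30 + 31 + 31 + 30 = 122 days.
October 1–23, 2040: 23 days.
Total: 24 + 122 + 23 = 169 days.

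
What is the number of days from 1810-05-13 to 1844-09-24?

12553

From May 13, 1810 to May 13, 1844: 34 years, of which 9 contain a Feb 29 — 25×365 + 9×366 = 12419 days.
May 1844: 31 − 13 = 18 days remain.
Then June (30), July (31), August (31): 30 + 31 + 31 = 92 days.
September 1–24, 1844: 24 days.
Residual: 134 days.
Total: 12553 days.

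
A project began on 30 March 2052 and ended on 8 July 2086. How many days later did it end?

12518

Day-of-year of March 30, 2052: 90.
Day-of-year of July 8, 2086: 189.
2052 has 366 days, so 366 − 90 = 276 days remain in 2052.
Full years 2053–2085: 25 common + 8 leap = 25×365 + 8×366 = 12053 days.
Total: 276 + 12053 + 189 = 12518 days.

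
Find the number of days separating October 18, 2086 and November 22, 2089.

1131

October 18, 2086 → October 18, 2087: 365 days.
October 18, 2087 → October 18, 2088: 366 days (2088 is a leap year).
October 18, 2088 → October 18, 2089: 365 days.
October 2089: 31 − 18 = 13 days remain.
November 1–22, 2089: 22 days.
Residual: 35 days.
Total: 1131 days.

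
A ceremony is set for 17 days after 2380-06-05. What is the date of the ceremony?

2380-06-22

Count 17 days after June 5, 2380:
Within June 2380: 22 − 5 = 17 days.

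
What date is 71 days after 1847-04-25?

1847-07-05

Count 71 days after April 25, 1847:
April 1847: 30 − 25 = 5 days remain.
Then May (31), June (30): 31 + 30 = 61 days.
July 1–5, 1847: 5 days.
Total: 5 + 61 + 5 = 71 days.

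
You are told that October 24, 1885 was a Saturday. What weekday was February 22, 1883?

Thursday

Count forward from the earlier date (February 22, 1883) to the later (October 24, 1885):
February 22, 1883 → February 22, 1884: 365 days.
February 22, 1884 → February 22, 1885: 366 days (1884 is a leap year).
February 1885: 28 − 22 = 6 days remain (1885 is not a leap year, so February has 28 days).
Then March (31), April (30), May (31), June (30), July (31), August (31), September (30): 31 + 30 + 31 + 30 + 31 + 31 + 30 = 214 days.
October 1–24, 1885: 24 days.
Residual: 244 days.
Total: 975 days.
975 mod 7 = 2, so 2 days before Saturday is Thursday.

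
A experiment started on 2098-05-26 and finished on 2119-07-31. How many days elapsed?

7735

Day-of-year of May 26, 2098: 146.
Day-of-year of July 31, 2119: 212.
2098 has 365 days, so 365 − 146 = 219 days remain in 2098.
Full years 2099–2118: 16 common + 4 leap = 16×365 + 4×366 = 7304 days.
Total: 219 + 7304 + 212 = 7735 days.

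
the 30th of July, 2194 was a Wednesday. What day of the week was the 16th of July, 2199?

Day-of-year of July 30, 2194: 211.
Day-of-year of July 16, 2199: 197.
2194 has 365 days, so 365 − 211 = 154 days remain in 2194.
Full years: 2195: 365; 2196: 366; 2197: 365; 2198: 365. Sum = 1461.
Total: 154 + 1461 + 197 = 1812 days.
1812 mod 7 = 6, so 6 days after Wednesday is Tuesday.

Tuesday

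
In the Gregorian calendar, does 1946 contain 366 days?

1946 is not a leap year.

No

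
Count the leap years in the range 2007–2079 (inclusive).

Years divisible by 4: 2008, 2012, …, 2076 — 18 in all.
No century exceptions apply. Count: 18.

18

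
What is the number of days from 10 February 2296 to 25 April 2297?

February 10, 2296 → February 10, 2297: 366 days (2296 is a leap year).
February 2297: 28 − 10 = 18 days remain (2297 is not a leap year, so February has 28 days).
Then March (31): 31 days.
April 1–25, 2297: 25 days.
Residual: 74 days.
Total: 440 days.

440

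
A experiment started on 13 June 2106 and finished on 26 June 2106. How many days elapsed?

13

Within June 2106: 26 − 13 = 13 days.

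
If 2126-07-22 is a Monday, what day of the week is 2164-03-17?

Saturday

Day-of-year of July 22, 2126: 203.
Day-of-year of March 17, 2164: 77.
2126 has 365 days, so 365 − 203 = 162 days remain in 2126.
Full years 2127–2163: 28 common + 9 leap = 28×365 + 9×366 = 13514 days.
Total: 162 + 13514 + 77 = 13753 days.
13753 mod 7 = 5, so 5 days after Monday is Saturday.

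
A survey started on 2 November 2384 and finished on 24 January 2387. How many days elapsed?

Day-of-year of November 2, 2384: 307.
Day-of-year of January 24, 2387: 24.
2384 has 366 days, so 366 − 307 = 59 days remain in 2384.
Full years: 2385: 365; 2386: 365. Sum = 730.
Total: 59 + 730 + 24 = 813 days.

813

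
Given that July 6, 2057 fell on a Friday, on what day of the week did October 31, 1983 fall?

Count forward from the earlier date (October 31, 1983) to the later (July 6, 2057):
From October 31, 1983 to October 31, 2056: 73 years, of which 19 contain a Feb 29 — 54×365 + 19×366 = 26664 days.
(2000 is a leap year (divisible by 400).)
October 2056: 31 − 31 = 0 days remain.
Then November (30), December (31), January (31), February 2057 (28), March (31), April (30), May (31), June (30): 30 + 31 + 31 + 28 + 31 + 30 + 31 + 30 = 242 days.
July 1–6, 2057: 6 days.
Residual: 248 days.
Total: 26912 days.
26912 mod 7 = 4, so 4 days before Friday is Monday.

Monday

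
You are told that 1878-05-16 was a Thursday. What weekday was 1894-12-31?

Monday

Day-of-year of May 16, 1878: 136.
Day-of-year of December 31, 1894: 365.
1878 has 365 days, so 365 − 136 = 229 days remain in 1878.
Full years 1879–1893: 11 common + 4 leap = 11×365 + 4×366 = 5479 days.
Total: 229 + 5479 + 365 = 6073 days.
6073 mod 7 = 4, so 4 days after Thursday is Monday.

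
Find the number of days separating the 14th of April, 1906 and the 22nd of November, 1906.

April 1906: 30 − 14 = 16 days remain.
Then May (31), June (30), July (31), August (31), September (30), October (31): 31 + 30 + 31 + 31 + 30 + 31 = 184 days.
November 1–22, 1906: 22 days.
Total: 16 + 184 + 22 = 222 days.

222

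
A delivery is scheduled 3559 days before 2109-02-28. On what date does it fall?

2099-06-01

Count 3559 days before February 28, 2109:
Day-of-year of June 1, 2099: 152.
Day-of-year of February 28, 2109: 59.
2099 has 365 days, so 365 − 152 = 213 days remain in 2099.
Full years 2100–2108: 7 common + 2 leap = 7×365 + 2×366 = 3287 days.
Total: 213 + 3287 + 59 = 3559 days.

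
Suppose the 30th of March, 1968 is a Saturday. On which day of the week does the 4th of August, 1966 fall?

Count forward from the earlier date (August 4, 1966) to the later (March 30, 1968):
August 1966: 31 − 4 = 27 days remain.
Then 18 full months totalling 547 days.
March 1–30, 1968: 30 days.
Total: 27 + 547 + 30 = 604 days.
604 mod 7 = 2, so 2 days before Saturday is Thursday.

Thursday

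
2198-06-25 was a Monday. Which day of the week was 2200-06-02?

June 25, 2198 → June 25, 2199: 365 days.
June 2199: 30 − 25 = 5 days remain.
Then 11 full months totalling 335 days.
June 1–2, 2200: 2 days.
Residual: 342 days.
Total: 707 days.
707 is a multiple of 7, so 2200-06-02 falls on the same weekday: Monday.

Monday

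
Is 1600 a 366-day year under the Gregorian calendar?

Yes

1600 is a leap year (divisible by 400).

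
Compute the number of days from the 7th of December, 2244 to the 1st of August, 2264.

7177

Day-of-year of December 7, 2244: 342.
Day-of-year of August 1, 2264: 214.
2244 has 366 days, so 366 − 342 = 24 days remain in 2244.
Full years 2245–2263: 15 common + 4 leap = 15×365 + 4×366 = 6939 days.
Total: 24 + 6939 + 214 = 7177 days.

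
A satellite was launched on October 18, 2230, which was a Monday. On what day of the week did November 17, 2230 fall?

Wednesday

October 2230: 31 − 18 = 13 days remain.
November 1–17, 2230: 17 days.
Total: 13 + 17 = 30 days.
30 mod 7 = 2, so 2 days after Monday is Wednesday.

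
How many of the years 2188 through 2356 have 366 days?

41

Years divisible by 4: 2188, 2192, …, 2356 — 43 in all.
Of these, 2200, 2300 are divisible by 100 but not 400, so not leap.
Leap years: 43 − 2 = 41.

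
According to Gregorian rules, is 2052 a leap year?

2052 is a leap year.

Yes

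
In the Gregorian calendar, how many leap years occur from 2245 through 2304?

14

Years divisible by 4: 2248, 2252, …, 2304 — 15 in all.
Of these, 2300 is divisible by 100 but not 400, so not leap.
Leap years: 15 − 1 = 14.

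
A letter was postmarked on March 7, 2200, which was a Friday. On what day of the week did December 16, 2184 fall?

Count forward from the earlier date (December 16, 2184) to the later (March 7, 2200):
From December 16, 2184 to December 16, 2199: 15 years, of which 3 contain a Feb 29 — 12×365 + 3×366 = 5478 days.
December 2199: 31 − 16 = 15 days remain.
Then January (31), February 2200 (28): 31 + 28 = 59 days.
March 1–7, 2200: 7 days.
Residual: 81 days.
Total: 5559 days.
5559 mod 7 = 1, so 1 day before Friday is Thursday.

Thursday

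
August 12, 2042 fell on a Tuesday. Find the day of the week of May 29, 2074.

Tuesday

From August 12, 2042 to August 12, 2073: 31 years, of which 8 contain a Feb 29 — 23×365 + 8×366 = 11323 days.
August 2073: 31 − 12 = 19 days remain.
Then September (30), October (31), November (30), December (31), January (31), February 2074 (28), March (31), April (30): 30 + 31 + 30 + 31 + 31 + 28 + 31 + 30 = 242 days.
May 1–29, 2074: 29 days.
Residual: 290 days.
Total: 11613 days.
11613 is a multiple of 7, so May 29, 2074 falls on the same weekday: Tuesday.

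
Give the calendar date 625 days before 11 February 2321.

28 May 2319

Count 625 days before February 11, 2321:
May 2319: 31 − 28 = 3 days remain.
Then 20 full months totalling 611 days.
February 1–11, 2321: 11 days (2321 is not a leap year).
Total: 3 + 611 + 11 = 625 days.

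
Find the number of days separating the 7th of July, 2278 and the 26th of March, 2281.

Day-of-year of July 7, 2278: 188.
Day-of-year of March 26, 2281: 85.
2278 has 365 days, so 365 − 188 = 177 days remain in 2278.
Full years: 2279: 365; 2280: 366. Sum = 731.
Total: 177 + 731 + 85 = 993 days.

993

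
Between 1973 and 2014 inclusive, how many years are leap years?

10

Years divisible by 4 in [1973, 2014]: 1976, 1980, 1984, 1988, 1992, 1996, 2000, 2004, 2008, 2012.
2000 is divisible by 400, so still leap.
No century exceptions apply. Count: 10.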